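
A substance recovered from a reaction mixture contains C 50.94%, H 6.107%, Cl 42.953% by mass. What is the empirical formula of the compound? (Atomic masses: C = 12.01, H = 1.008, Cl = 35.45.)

Assume 100 g: 50.94 g C, 6.107 g H, 42.953 g Cl.
Moles — C: 50.94 / 12.01 = 4.241 mol; H: 6.107 / 1.008 = 6.059 mol; Cl: 42.953 / 35.45 = 1.212 mol
Ratios (÷ 1.212): C 3.501, H 5.000, Cl 1.000
×2: C 7.00, H 10.00, Cl 2.00 → C7H10Cl2

C7H10Cl2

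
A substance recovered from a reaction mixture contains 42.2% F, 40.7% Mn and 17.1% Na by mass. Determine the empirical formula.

F3MnNa

Assume 100 g: 42.2 g F, 40.7 g Mn, 17.1 g Na.
n(F) = 42.2/19.00 = 2.221, n(Mn) = 40.7/54.94 = 0.7408, n(Na) = 17.1/22.99 = 0.7438
Divide by the smallest (0.7408 mol Mn): F 2.998, Mn 1.000, Na 1.004
→ F3MnNa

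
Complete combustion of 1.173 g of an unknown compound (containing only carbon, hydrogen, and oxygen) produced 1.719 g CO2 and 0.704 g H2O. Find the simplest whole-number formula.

mol C = 1.719 / 44.01 = 0.03906; mass C = 0.03906 × 12.01 = 0.4691 g
mol H = 2 × (0.704 / 18.02) = 0.07814; mass H = 0.07814 × 1.008 = 0.07876 g
mass O = 1.173 − (0.5479) = 0.6251 g → mol O = 0.03907
Smallest is C at 0.03906 mol; normalising gives C 1.000, H 2.000, O 1.000
→ CH2O

CH2O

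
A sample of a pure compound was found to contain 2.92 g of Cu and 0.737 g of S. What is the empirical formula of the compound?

Cu: 2.92 g ÷ 63.55 g/mol = 0.04595 mol
S: 0.737 g ÷ 32.07 g/mol = 0.02298 mol
Smallest is S at 0.02298 mol; normalising gives Cu 1.999, S 1.000
Ratio ≈ 2:1, so the empirical formula is Cu2S

Cu2S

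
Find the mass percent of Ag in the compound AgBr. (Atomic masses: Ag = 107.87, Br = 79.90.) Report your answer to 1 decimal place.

Molar mass = 1(107.87) + 1(79.90) = 187.770 g/mol
Mass of Ag per mole = 1 × 107.87 = 107.870 g
% Ag = 107.870 / 187.770 × 100 = 57.4%

57.4%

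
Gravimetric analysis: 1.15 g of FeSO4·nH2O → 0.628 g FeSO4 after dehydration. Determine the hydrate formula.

FeSO4·7H2O

Mass of water lost = 1.15 − 0.628 = 0.522 g → 0.522 / 18.02 = 0.02897 mol H2O
Molar mass of FeSO4 = 151.92 g/mol → mol FeSO4 = 0.628 / 151.92 = 0.004134
n = 0.02897 / 0.004134 = 7.01 ≈ 7 → FeSO4·7H2O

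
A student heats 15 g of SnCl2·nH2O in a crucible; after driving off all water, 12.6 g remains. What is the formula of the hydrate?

Mass of water lost = 15 − 12.6 = 2.4 g → 2.4 / 18.02 = 0.1332 mol H2O
Molar mass of SnCl2 = 189.61 g/mol → mol SnCl2 = 12.6 / 189.61 = 0.06645
n = 0.1332 / 0.06645 = 2.00 ≈ 2 → SnCl2·2H2O

SnCl2·2H2O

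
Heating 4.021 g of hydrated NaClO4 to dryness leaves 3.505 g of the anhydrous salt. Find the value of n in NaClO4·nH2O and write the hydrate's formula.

NaClO4·H2O

Mass of water lost = 4.021 − 3.505 = 0.516 g → 0.516 / 18.02 = 0.02863 mol H2O
Molar mass of NaClO4 = 122.44 g/mol → mol NaClO4 = 3.505 / 122.44 = 0.02863
n = 0.02863 / 0.02863 = 1.00 ≈ 1 → NaClO4·H2O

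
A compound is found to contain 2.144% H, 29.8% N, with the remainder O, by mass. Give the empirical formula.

Assume 100 g: 2.144 g H, 29.8 g N, 68.056 g O.
Moles — H: 2.144 / 1.008 = 2.127 mol; N: 29.8 / 14.01 = 2.127 mol; O: 68.056 / 16.00 = 4.253 mol
Smallest is H at 2.127 mol; normalising gives H 1.000, N 1.000, O 2.000
Ratio ≈ 1:1:2, so the empirical formula is HNO2

HNO2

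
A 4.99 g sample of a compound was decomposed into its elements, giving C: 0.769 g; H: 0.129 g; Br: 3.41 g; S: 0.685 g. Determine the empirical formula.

C: 0.769 g ÷ 12.01 g/mol = 0.06403 mol
H: 0.129 g ÷ 1.008 g/mol = 0.128 mol
Br: 3.41 g ÷ 79.90 g/mol = 0.04268 mol
S: 0.685 g ÷ 32.07 g/mol = 0.02136 mol
Divide by the smallest (0.02136 mol S): C 2.998, H 5.992, Br 1.998, S 1.000
≈ 3:6:2:1 → C3H6Br2S

C3H6Br2S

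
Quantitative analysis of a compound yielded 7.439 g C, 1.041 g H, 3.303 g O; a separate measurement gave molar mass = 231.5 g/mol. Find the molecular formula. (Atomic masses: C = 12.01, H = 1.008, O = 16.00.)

C12H20O4

n(C) = 7.439/12.01 = 0.6194, n(H) = 1.041/1.008 = 1.033, n(O) = 3.303/16.00 = 0.2064
Divide by the smallest (0.2064 mol O): C 3.000, H 5.003, O 1.000
Ratio ≈ 3:5:1, so the empirical formula is C3H5O
Empirical-formula mass = 57.07 g/mol
n = 231.5 / 57.07 = 4.06 ≈ 4
Molecular formula = (C3H5O)×4 = C12H20O4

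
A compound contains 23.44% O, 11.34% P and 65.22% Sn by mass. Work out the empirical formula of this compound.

O8P2Sn3

Assume 100 g: 23.44 g O, 11.34 g P, 65.22 g Sn.
O: 23.44 g ÷ 16.00 g/mol = 1.465 mol
P: 11.34 g ÷ 30.97 g/mol = 0.3662 mol
Sn: 65.22 g ÷ 118.71 g/mol = 0.5494 mol
Ratios (÷ 0.3662): O 4.001, P 1.000, Sn 1.500
Scaling by 2: O 8.00, P 2.00, Sn 3.00 → O8P2Sn3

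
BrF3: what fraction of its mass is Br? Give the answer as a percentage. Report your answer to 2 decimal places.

Molar mass = 1(79.90) + 3(19.00) = 136.900 g/mol
Mass of Br per mole = 1 × 79.90 = 79.900 g
% Br = 79.900 / 136.900 × 100 = 58.36%

58.36%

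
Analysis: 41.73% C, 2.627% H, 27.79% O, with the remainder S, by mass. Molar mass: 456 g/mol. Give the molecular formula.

Assume 100 g: 41.73 g C, 2.627 g H, 27.79 g O, 27.853 g S.
Moles — C: 41.73 / 12.01 = 3.475 mol; H: 2.627 / 1.008 = 2.606 mol; O: 27.79 / 16.00 = 1.737 mol; S: 27.853 / 32.07 = 0.8685 mol
Ratios (÷ 0.8685): C 4.001, H 3.001, O 2.000, S 1.000
→ C4H3O2S
Empirical-formula mass = 115.13 g/mol
n = 456 / 115.13 = 3.96 ≈ 4
Molecular formula = (C4H3O2S)×4 = C16H12O8S4

C16H12O8S4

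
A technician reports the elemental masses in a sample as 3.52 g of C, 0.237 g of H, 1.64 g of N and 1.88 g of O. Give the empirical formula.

C5H4N2O2

C: 3.52 g ÷ 12.01 g/mol = 0.2931 mol
H: 0.237 g ÷ 1.008 g/mol = 0.2351 mol
N: 1.64 g ÷ 14.01 g/mol = 0.1171 mol
O: 1.88 g ÷ 16.00 g/mol = 0.1175 mol
Ratios (÷ 0.1171): C 2.504, H 2.009, N 1.000, O 1.004
Scaling by 2: C 5.01, H 4.02, N 2.00, O 2.01 → C5H4N2O2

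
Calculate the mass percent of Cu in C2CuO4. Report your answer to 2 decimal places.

Molar mass = 2(12.01) + 1(63.55) + 4(16.00) = 151.570 g/mol
Mass of Cu per mole = 1 × 63.55 = 63.550 g
% Cu = 63.550 / 151.570 × 100 = 41.93%

41.93%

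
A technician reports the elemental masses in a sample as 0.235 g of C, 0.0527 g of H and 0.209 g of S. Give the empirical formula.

C: 0.235 g ÷ 12.01 g/mol = 0.01957 mol
H: 0.0527 g ÷ 1.008 g/mol = 0.05228 mol
S: 0.209 g ÷ 32.07 g/mol = 0.006517 mol
Divide by the smallest (0.006517 mol S): C 3.002, H 8.022, S 1.000
≈ 3:8:1 → C3H8S

C3H8S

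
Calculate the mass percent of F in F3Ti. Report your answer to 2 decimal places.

54.35%

Molar mass = 3(19.00) + 1(47.87) = 104.870 g/mol
Mass of F per mole = 3 × 19.00 = 57.000 g
% F = 57.000 / 104.870 × 100 = 54.35%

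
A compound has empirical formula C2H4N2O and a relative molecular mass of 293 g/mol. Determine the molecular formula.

Empirical-formula mass = 72.07 g/mol
n = 293 / 72.07 = 4.07 ≈ 4
Molecular formula = (C2H4N2O)4 = C8H16N8O4

C8H16N8O4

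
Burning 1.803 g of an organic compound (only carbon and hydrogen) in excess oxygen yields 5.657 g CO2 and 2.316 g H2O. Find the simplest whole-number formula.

mol C = 5.657 / 44.01 = 0.1285; mass C = 0.1285 × 12.01 = 1.544 g
mol H = 2 × (2.316 / 18.02) = 0.2570; mass H = 0.2570 × 1.008 = 0.2591 g
Divide by the smallest (0.1285 mol C): C 1.000, H 2.000
≈ 1:2 → CH2

CH2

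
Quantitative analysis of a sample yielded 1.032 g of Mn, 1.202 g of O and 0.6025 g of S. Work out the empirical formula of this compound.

MnO4S

Moles — Mn: 1.032 / 54.94 = 0.01878 mol; O: 1.202 / 16.00 = 0.07512 mol; S: 0.6025 / 32.07 = 0.01879 mol
Divide by the smallest (0.01878 mol Mn): Mn 1.000, O 3.999, S 1.000
≈ 1:4:1 → MnO4S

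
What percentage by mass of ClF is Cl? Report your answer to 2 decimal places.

Molar mass = 1(35.45) + 1(19.00) = 54.450 g/mol
Mass of Cl per mole = 1 × 35.45 = 35.450 g
% Cl = 35.450 / 54.450 × 100 = 65.11%

65.11%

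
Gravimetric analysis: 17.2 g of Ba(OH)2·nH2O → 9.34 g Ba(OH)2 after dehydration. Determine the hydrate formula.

Ba(OH)2·8H2O

Mass of water lost = 17.2 − 9.34 = 7.86 g → 7.86 / 18.02 = 0.4362 mol H2O
Molar mass of Ba(OH)2 = 171.35 g/mol → mol Ba(OH)2 = 9.34 / 171.35 = 0.05451
n = 0.4362 / 0.05451 = 8.00 ≈ 8 → Ba(OH)2·8H2O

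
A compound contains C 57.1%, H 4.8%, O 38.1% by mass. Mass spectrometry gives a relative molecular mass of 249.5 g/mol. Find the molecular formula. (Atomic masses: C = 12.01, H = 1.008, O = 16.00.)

C12H12O6

Assume 100 g: 57.1 g C, 4.8 g H, 38.1 g O.
n(C) = 57.1/12.01 = 4.754, n(H) = 4.8/1.008 = 4.762, n(O) = 38.1/16.00 = 2.381
Ratios (÷ 2.381): C 1.997, H 2.000, O 1.000
≈ 2:2:1 → C2H2O
Empirical-formula mass = 42.04 g/mol
n = 249.5 / 42.04 = 5.94 ≈ 6
Molecular formula = (C2H2O)×6 = C12H12O6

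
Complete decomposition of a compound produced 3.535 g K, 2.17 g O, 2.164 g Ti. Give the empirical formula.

Moles — K: 3.535 / 39.10 = 0.09041 mol; O: 2.17 / 16.00 = 0.1356 mol; Ti: 2.164 / 47.87 = 0.04521 mol
Ratios (÷ 0.04521): K 2.000, O 3.000, Ti 1.000
Ratio ≈ 2:3:1, so the empirical formula is K2O3Ti

K2O3Ti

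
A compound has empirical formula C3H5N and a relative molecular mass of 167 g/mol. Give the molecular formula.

Empirical-formula mass = 55.08 g/mol
n = 167 / 55.08 = 3.03 ≈ 3
Molecular formula = (C3H5N)3 = C9H15N3

C9H15N3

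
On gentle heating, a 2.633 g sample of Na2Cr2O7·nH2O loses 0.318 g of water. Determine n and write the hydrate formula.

Mass of anhydrous Na2Cr2O7 = 2.633 − 0.318 = 2.315 g
mol H2O = 0.318 / 18.02 = 0.01765
Molar mass of Na2Cr2O7 = 261.98 g/mol → mol Na2Cr2O7 = 2.315 / 261.98 = 0.008837
n = 0.01765 / 0.008837 = 2.00 ≈ 2 → Na2Cr2O7·2H2O

Na2Cr2O7·2H2O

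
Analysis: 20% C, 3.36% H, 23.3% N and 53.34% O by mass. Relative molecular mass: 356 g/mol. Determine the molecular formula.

Assume 100 g: 20 g C, 3.36 g H, 23.3 g N, 53.34 g O.
n(C) = 20/12.01 = 1.665, n(H) = 3.36/1.008 = 3.333, n(N) = 23.3/14.01 = 1.663, n(O) = 53.34/16.00 = 3.334
Smallest is N at 1.663 mol; normalising gives C 1.001, H 2.004, N 1.000, O 2.005
Ratio ≈ 1:2:1:2, so the empirical formula is CH2NO2
Empirical-formula mass = 60.04 g/mol
n = 356 / 60.04 = 5.93 ≈ 6
Molecular formula = (CH2NO2)×6 = C6H12N6O12

C6H12N6O12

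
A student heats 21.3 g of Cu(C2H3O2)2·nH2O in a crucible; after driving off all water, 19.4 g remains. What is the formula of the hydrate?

Cu(C2H3O2)2·H2O

Mass of water lost = 21.3 − 19.4 = 1.9 g → 1.9 / 18.02 = 0.1054 mol H2O
Molar mass of Cu(C2H3O2)2 = 181.64 g/mol → mol Cu(C2H3O2)2 = 19.4 / 181.64 = 0.1068
n = 0.1054 / 0.1068 = 0.99 ≈ 1 → Cu(C2H3O2)2·H2O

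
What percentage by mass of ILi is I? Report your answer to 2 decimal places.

94.81%

Molar mass = 1(126.90) + 1(6.94) = 133.840 g/mol
Mass of I per mole = 1 × 126.90 = 126.900 g
% I = 126.900 / 133.840 × 100 = 94.81%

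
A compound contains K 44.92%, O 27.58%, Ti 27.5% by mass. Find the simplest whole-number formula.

Assume 100 g: 44.92 g K, 27.58 g O, 27.5 g Ti.
K: 44.92 g ÷ 39.10 g/mol = 1.149 mol
O: 27.58 g ÷ 16.00 g/mol = 1.724 mol
Ti: 27.5 g ÷ 47.87 g/mol = 0.5745 mol
Ratios (÷ 0.5745): K 2.000, O 3.001, Ti 1.000
Ratio ≈ 2:3:1, so the empirical formula is K2O3Ti

K2O3Ti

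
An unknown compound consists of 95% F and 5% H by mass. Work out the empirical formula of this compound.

Assume 100 g: 95 g F, 5 g H.
n(F) = 95/19.00 = 5, n(H) = 5/1.008 = 4.96
Divide by the smallest (4.96 mol H): F 1.008, H 1.000
→ FH

FH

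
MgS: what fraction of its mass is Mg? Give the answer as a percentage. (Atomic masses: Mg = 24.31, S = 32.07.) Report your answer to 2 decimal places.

43.12%

Molar mass = 1(24.31) + 1(32.07) = 56.380 g/mol
Mass of Mg per mole = 1 × 24.31 = 24.310 g
% Mg = 24.310 / 56.380 × 100 = 43.12%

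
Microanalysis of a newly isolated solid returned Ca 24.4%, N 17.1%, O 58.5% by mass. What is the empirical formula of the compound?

Assume 100 g: 24.4 g Ca, 17.1 g N, 58.5 g O.
Moles — Ca: 24.4 / 40.08 = 0.6088 mol; N: 17.1 / 14.01 = 1.221 mol; O: 58.5 / 16.00 = 3.656 mol
Ratios (÷ 0.6088): Ca 1.000, N 2.005, O 6.006
Ratio ≈ 1:2:6, so the empirical formula is CaN2O6

CaN2O6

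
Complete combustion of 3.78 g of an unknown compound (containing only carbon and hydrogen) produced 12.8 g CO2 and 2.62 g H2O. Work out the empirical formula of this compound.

mol C = 12.8 / 44.01 = 0.2908; mass C = 0.2908 × 12.01 = 3.493 g
mol H = 2 × (2.62 / 18.02) = 0.2908; mass H = 0.2908 × 1.008 = 0.2931 g
Ratios (÷ 0.2908): C 1.000, H 1.000
Ratio ≈ 1:1, so the empirical formula is CH

CH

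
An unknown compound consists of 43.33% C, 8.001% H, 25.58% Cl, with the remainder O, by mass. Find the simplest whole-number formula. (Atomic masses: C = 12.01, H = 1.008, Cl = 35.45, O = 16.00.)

Assume 100 g: 43.33 g C, 8.001 g H, 25.58 g Cl, 23.089 g O.
n(C) = 43.33/12.01 = 3.608, n(H) = 8.001/1.008 = 7.937, n(Cl) = 25.58/35.45 = 0.7216, n(O) = 23.089/16.00 = 1.443
Divide by the smallest (0.7216 mol Cl): C 5.000, H 11.000, Cl 1.000, O 2.000
Ratio ≈ 5:11:1:2, so the empirical formula is C5H11ClO2

C5H11ClO2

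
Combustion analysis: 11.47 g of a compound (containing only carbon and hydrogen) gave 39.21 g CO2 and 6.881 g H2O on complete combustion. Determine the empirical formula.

mol C = 39.21 / 44.01 = 0.8909; mass C = 0.8909 × 12.01 = 10.70 g
mol H = 2 × (6.881 / 18.02) = 0.7637; mass H = 0.7637 × 1.008 = 0.7698 g
Ratios (÷ 0.7637): C 1.167, H 1.000
×6: C 7.00, H 6.00 → C7H6

C7H6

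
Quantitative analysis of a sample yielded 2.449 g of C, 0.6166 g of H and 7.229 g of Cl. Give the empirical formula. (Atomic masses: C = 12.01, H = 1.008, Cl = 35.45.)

C: 2.449 g ÷ 12.01 g/mol = 0.2039 mol
H: 0.6166 g ÷ 1.008 g/mol = 0.6117 mol
Cl: 7.229 g ÷ 35.45 g/mol = 0.2039 mol
Ratios (÷ 0.2039): C 1.000, H 3.000, Cl 1.000
→ CH3Cl

CH3Cl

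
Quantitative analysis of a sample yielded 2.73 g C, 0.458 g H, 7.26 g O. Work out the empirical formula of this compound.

Moles — C: 2.73 / 12.01 = 0.2273 mol; H: 0.458 / 1.008 = 0.4544 mol; O: 7.26 / 16.00 = 0.4537 mol
Smallest is C at 0.2273 mol; normalising gives C 1.000, H 1.999, O 1.996
Ratio ≈ 1:2:2, so the empirical formula is CH2O2

CH2O2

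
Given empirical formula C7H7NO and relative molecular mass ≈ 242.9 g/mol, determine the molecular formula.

C14H14N2O2

Empirical-formula mass = 121.14 g/mol
n = 242.9 / 121.14 = 2.01 ≈ 2
Molecular formula = (C7H7NO)2 = C14H14N2O2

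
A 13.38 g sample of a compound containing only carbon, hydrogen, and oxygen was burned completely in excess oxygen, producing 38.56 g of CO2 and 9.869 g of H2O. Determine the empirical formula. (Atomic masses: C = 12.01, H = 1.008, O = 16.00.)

C8H10O

mol C = 38.56 / 44.01 = 0.8762; mass C = 0.8762 × 12.01 = 10.52 g
mol H = 2 × (9.869 / 18.02) = 1.095; mass H = 1.095 × 1.008 = 1.104 g
mass O = 13.38 − (11.63) = 1.753 g → mol O = 0.1096
Ratios (÷ 0.1096): C 7.996, H 9.996, O 1.000
→ C8H10O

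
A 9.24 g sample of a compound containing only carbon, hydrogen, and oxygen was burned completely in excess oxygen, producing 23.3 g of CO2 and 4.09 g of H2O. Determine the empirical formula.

C7H6O2

mol C = 23.3 / 44.01 = 0.5294; mass C = 0.5294 × 12.01 = 6.358 g
mol H = 2 × (4.09 / 18.02) = 0.4539; mass H = 0.4539 × 1.008 = 0.4576 g
mass O = 9.24 − (6.816) = 2.424 g → mol O = 0.1515
Ratios (÷ 0.1515): C 3.495, H 2.996, O 1.000
×2: C 6.99, H 5.99, O 2.00 → C7H6O2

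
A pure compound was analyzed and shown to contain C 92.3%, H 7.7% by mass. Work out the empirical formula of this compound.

Assume 100 g: 92.3 g C, 7.7 g H.
Moles — C: 92.3 / 12.01 = 7.685 mol; H: 7.7 / 1.008 = 7.639 mol
Smallest is H at 7.639 mol; normalising gives C 1.006, H 1.000
→ CH

CH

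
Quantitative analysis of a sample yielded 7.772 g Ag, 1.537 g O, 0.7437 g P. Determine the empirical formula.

n(Ag) = 7.772/107.87 = 0.07205, n(O) = 1.537/16.00 = 0.09606, n(P) = 0.7437/30.97 = 0.02401
Smallest is P at 0.02401 mol; normalising gives Ag 3.000, O 4.000, P 1.000
→ Ag3O4P

Ag3O4P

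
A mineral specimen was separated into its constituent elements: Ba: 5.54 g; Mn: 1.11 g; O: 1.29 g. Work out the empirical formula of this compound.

Ba2MnO4

Ba: 5.54 g ÷ 137.33 g/mol = 0.04034 mol
Mn: 1.11 g ÷ 54.94 g/mol = 0.0202 mol
O: 1.29 g ÷ 16.00 g/mol = 0.08063 mol
Divide by the smallest (0.0202 mol Mn): Ba 1.997, Mn 1.000, O 3.991
→ Ba2MnO4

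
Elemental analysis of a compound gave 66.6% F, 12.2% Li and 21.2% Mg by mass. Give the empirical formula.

Assume 100 g: 66.6 g F, 12.2 g Li, 21.2 g Mg.
F: 66.6 g ÷ 19.00 g/mol = 3.505 mol
Li: 12.2 g ÷ 6.94 g/mol = 1.758 mol
Mg: 21.2 g ÷ 24.31 g/mol = 0.8721 mol
Divide by the smallest (0.8721 mol Mg): F 4.019, Li 2.016, Mg 1.000
→ F4Li2Mg

F4Li2Mg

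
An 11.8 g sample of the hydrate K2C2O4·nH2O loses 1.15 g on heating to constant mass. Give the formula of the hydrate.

Mass of anhydrous K2C2O4 = 11.8 − 1.15 = 10.65 g
mol H2O = 1.15 / 18.02 = 0.06382
Molar mass of K2C2O4 = 166.22 g/mol → mol K2C2O4 = 10.65 / 166.22 = 0.06407
n = 0.06382 / 0.06407 = 1.00 ≈ 1 → K2C2O4·H2O

K2C2O4·H2O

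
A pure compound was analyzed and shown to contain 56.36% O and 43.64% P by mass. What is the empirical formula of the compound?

Assume 100 g: 56.36 g O, 43.64 g P.
n(O) = 56.36/16.00 = 3.522, n(P) = 43.64/30.97 = 1.409
Smallest is P at 1.409 mol; normalising gives O 2.500, P 1.000
Multiply by 2: O 5.00, P 2.00 → O5P2

O5P2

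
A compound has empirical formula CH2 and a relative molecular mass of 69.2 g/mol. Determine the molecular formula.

Empirical-formula mass = 14.03 g/mol
n = 69.2 / 14.03 = 4.93 ≈ 5
Molecular formula = (CH2)5 = C5H10

C5H10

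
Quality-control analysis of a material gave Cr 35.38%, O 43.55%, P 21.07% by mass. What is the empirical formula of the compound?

Assume 100 g: 35.38 g Cr, 43.55 g O, 21.07 g P.
n(Cr) = 35.38/52.00 = 0.6804, n(O) = 43.55/16.00 = 2.722, n(P) = 21.07/30.97 = 0.6803
Smallest is P at 0.6803 mol; normalising gives Cr 1.000, O 4.001, P 1.000
Ratio ≈ 1:4:1, so the empirical formula is CrO4P

CrO4P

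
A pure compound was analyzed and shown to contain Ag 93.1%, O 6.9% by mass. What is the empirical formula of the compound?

Assume 100 g: 93.1 g Ag, 6.9 g O.
Ag: 93.1 g ÷ 107.87 g/mol = 0.8631 mol
O: 6.9 g ÷ 16.00 g/mol = 0.4313 mol
Divide by the smallest (0.4313 mol O): Ag 2.001, O 1.000
→ Ag2O

Ag2O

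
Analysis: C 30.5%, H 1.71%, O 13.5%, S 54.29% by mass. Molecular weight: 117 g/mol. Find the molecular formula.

Assume 100 g: 30.5 g C, 1.71 g H, 13.5 g O, 54.29 g S.
Moles — C: 30.5 / 12.01 = 2.54 mol; H: 1.71 / 1.008 = 1.696 mol; O: 13.5 / 16.00 = 0.8438 mol; S: 54.29 / 32.07 = 1.693 mol
Smallest is O at 0.8438 mol; normalising gives C 3.010, H 2.011, O 1.000, S 2.006
→ C3H2OS2
Empirical-formula mass = 118.19 g/mol
n = 117 / 118.19 = 0.99 ≈ 1
Molecular formula = empirical formula = C3H2OS2

C3H2OS2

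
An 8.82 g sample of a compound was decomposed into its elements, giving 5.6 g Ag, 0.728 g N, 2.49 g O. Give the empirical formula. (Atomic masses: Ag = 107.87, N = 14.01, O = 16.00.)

AgNO3

Moles — Ag: 5.6 / 107.87 = 0.05191 mol; N: 0.728 / 14.01 = 0.05196 mol; O: 2.49 / 16.00 = 0.1556 mol
Smallest is Ag at 0.05191 mol; normalising gives Ag 1.000, N 1.001, O 2.998
≈ 1:1:3 → AgNO3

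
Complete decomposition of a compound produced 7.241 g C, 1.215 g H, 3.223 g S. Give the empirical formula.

C6H12S

C: 7.241 g ÷ 12.01 g/mol = 0.6029 mol
H: 1.215 g ÷ 1.008 g/mol = 1.205 mol
S: 3.223 g ÷ 32.07 g/mol = 0.1005 mol
Smallest is S at 0.1005 mol; normalising gives C 5.999, H 11.994, S 1.000
≈ 6:12:1 → C6H12S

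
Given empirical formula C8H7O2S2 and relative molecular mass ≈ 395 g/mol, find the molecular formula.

Empirical-formula mass = 199.28 g/mol
n = 395 / 199.28 = 1.98 ≈ 2
Molecular formula = (C8H7O2S2)2 = C16H14O4S4

C16H14O4S4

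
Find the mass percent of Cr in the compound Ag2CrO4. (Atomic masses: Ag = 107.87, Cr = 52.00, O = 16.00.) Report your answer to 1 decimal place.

15.7%

Molar mass = 2(107.87) + 1(52.00) + 4(16.00) = 331.740 g/mol
Mass of Cr per mole = 1 × 52.00 = 52.000 g
% Cr = 52.000 / 331.740 × 100 = 15.7%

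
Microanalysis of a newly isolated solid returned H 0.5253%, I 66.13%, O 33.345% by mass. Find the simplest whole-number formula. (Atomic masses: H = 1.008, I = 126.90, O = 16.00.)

HIO4

Assume 100 g: 0.5253 g H, 66.13 g I, 33.345 g O.
H: 0.5253 g ÷ 1.008 g/mol = 0.5211 mol
I: 66.13 g ÷ 126.90 g/mol = 0.5211 mol
O: 33.345 g ÷ 16.00 g/mol = 2.084 mol
Divide by the smallest (0.5211 mol I): H 1.000, I 1.000, O 3.999
→ HIO4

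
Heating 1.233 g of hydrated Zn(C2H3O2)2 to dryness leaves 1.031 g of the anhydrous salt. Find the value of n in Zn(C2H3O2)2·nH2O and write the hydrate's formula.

Zn(C2H3O2)2·2H2O

Mass of water lost = 1.233 − 1.031 = 0.202 g → 0.202 / 18.02 = 0.01121 mol H2O
Molar mass of Zn(C2H3O2)2 = 183.47 g/mol → mol Zn(C2H3O2)2 = 1.031 / 183.47 = 0.00562
n = 0.01121 / 0.00562 = 1.99 ≈ 2 → Zn(C2H3O2)2·2H2O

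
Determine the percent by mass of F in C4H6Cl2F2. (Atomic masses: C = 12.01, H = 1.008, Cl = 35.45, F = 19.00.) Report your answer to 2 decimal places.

Molar mass = 4(12.01) + 6(1.008) + 2(35.45) + 2(19.00) = 162.988 g/mol
Mass of F per mole = 2 × 19.00 = 38.000 g
% F = 38.000 / 162.988 × 100 = 23.31%

23.31%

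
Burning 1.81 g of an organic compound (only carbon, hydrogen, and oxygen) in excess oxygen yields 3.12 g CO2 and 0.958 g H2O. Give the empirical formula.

mol C = 3.12 / 44.01 = 0.07089; mass C = 0.07089 × 12.01 = 0.8514 g
mol H = 2 × (0.958 / 18.02) = 0.1063; mass H = 0.1063 × 1.008 = 0.1072 g
mass O = 1.81 − (0.9586) = 0.8514 g → mol O = 0.05321
Divide by the smallest (0.05321 mol O): C 1.332, H 1.998, O 1.000
Scaling by 3: C 4.00, H 5.99, O 3.00 → C4H6O3

C4H6O3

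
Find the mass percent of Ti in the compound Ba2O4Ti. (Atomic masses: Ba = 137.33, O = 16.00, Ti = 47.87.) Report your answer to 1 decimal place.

Molar mass = 2(137.33) + 4(16.00) + 1(47.87) = 386.530 g/mol
Mass of Ti per mole = 1 × 47.87 = 47.870 g
% Ti = 47.870 / 386.530 × 100 = 12.4%

12.4%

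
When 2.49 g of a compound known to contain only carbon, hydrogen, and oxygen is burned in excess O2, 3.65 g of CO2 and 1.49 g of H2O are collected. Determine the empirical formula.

mol C = 3.65 / 44.01 = 0.08294; mass C = 0.08294 × 12.01 = 0.9961 g
mol H = 2 × (1.49 / 18.02) = 0.1654; mass H = 0.1654 × 1.008 = 0.1667 g
mass O = 2.49 − (1.163) = 1.327 g → mol O = 0.08295
Smallest is C at 0.08294 mol; normalising gives C 1.000, H 1.994, O 1.000
≈ 1:2:1 → CH2O

CH2O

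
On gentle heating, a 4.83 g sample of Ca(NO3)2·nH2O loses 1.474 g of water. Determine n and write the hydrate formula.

Ca(NO3)2·4H2O

Mass of anhydrous Ca(NO3)2 = 4.83 − 1.474 = 3.356 g
mol H2O = 1.474 / 18.02 = 0.0818
Molar mass of Ca(NO3)2 = 164.10 g/mol → mol Ca(NO3)2 = 3.356 / 164.10 = 0.02045
n = 0.0818 / 0.02045 = 4.00 ≈ 4 → Ca(NO3)2·4H2O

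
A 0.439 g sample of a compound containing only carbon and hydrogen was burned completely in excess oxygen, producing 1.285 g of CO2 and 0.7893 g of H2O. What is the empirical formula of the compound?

CH3

mol C = 1.285 / 44.01 = 0.02920; mass C = 0.02920 × 12.01 = 0.3507 g
mol H = 2 × (0.7893 / 18.02) = 0.08760; mass H = 0.08760 × 1.008 = 0.08830 g
Ratios (÷ 0.0292): C 1.000, H 3.000
Ratio ≈ 1:3, so the empirical formula is CH3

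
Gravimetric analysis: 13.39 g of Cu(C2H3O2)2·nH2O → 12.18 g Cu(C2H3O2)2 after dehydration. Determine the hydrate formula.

Cu(C2H3O2)2·H2O

Mass of water lost = 13.39 − 12.18 = 1.21 g → 1.21 / 18.02 = 0.06715 mol H2O
Molar mass of Cu(C2H3O2)2 = 181.64 g/mol → mol Cu(C2H3O2)2 = 12.18 / 181.64 = 0.06706
n = 0.06715 / 0.06706 = 1.00 ≈ 1 → Cu(C2H3O2)2·H2O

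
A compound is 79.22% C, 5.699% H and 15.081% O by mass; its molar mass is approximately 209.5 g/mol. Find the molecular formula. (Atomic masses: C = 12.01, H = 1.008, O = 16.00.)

C14H12O2

Assume 100 g: 79.22 g C, 5.699 g H, 15.081 g O.
C: 79.22 g ÷ 12.01 g/mol = 6.596 mol
H: 5.699 g ÷ 1.008 g/mol = 5.654 mol
O: 15.081 g ÷ 16.00 g/mol = 0.9426 mol
Divide by the smallest (0.9426 mol O): C 6.998, H 5.998, O 1.000
≈ 7:6:1 → C7H6O
Empirical-formula mass = 106.12 g/mol
n = 209.5 / 106.12 = 1.97 ≈ 2
Molecular formula = (C7H6O)×2 = C14H12O2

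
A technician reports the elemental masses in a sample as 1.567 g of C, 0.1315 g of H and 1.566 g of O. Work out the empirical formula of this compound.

C4H4O3

C: 1.567 g ÷ 12.01 g/mol = 0.1305 mol
H: 0.1315 g ÷ 1.008 g/mol = 0.1305 mol
O: 1.566 g ÷ 16.00 g/mol = 0.09788 mol
Ratios (÷ 0.09788): C 1.333, H 1.333, O 1.000
Scaling by 3: C 4.00, H 4.00, O 3.00 → C4H4O3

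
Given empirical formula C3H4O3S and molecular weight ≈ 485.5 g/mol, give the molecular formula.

Empirical-formula mass = 120.13 g/mol
n = 485.5 / 120.13 = 4.04 ≈ 4
Molecular formula = (C3H4O3S)4 = C12H16O12S4

C12H16O12S4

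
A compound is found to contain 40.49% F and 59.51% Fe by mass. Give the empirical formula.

Assume 100 g: 40.49 g F, 59.51 g Fe.
Moles — F: 40.49 / 19.00 = 2.131 mol; Fe: 59.51 / 55.85 = 1.066 mol
Smallest is Fe at 1.066 mol; normalising gives F 2.000, Fe 1.000
Ratio ≈ 2:1, so the empirical formula is F2Fe

F2Fe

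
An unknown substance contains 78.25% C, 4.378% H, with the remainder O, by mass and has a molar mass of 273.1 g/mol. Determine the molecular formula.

C18H12O3

Assume 100 g: 78.25 g C, 4.378 g H, 17.372 g O.
Moles — C: 78.25 / 12.01 = 6.515 mol; H: 4.378 / 1.008 = 4.343 mol; O: 17.372 / 16.00 = 1.086 mol
Divide by the smallest (1.086 mol O): C 6.001, H 4.000, O 1.000
≈ 6:4:1 → C6H4O
Empirical-formula mass = 92.09 g/mol
n = 273.1 / 92.09 = 2.97 ≈ 3
Molecular formula = (C6H4O)×3 = C18H12O3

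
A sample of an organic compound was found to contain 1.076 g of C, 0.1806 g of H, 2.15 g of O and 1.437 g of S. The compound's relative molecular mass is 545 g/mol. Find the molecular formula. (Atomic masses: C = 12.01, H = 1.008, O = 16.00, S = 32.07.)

C: 1.076 g ÷ 12.01 g/mol = 0.08959 mol
H: 0.1806 g ÷ 1.008 g/mol = 0.1792 mol
O: 2.15 g ÷ 16.00 g/mol = 0.1344 mol
S: 1.437 g ÷ 32.07 g/mol = 0.04481 mol
Ratios (÷ 0.04481): C 1.999, H 3.999, O 2.999, S 1.000
≈ 2:4:3:1 → C2H4O3S
Empirical-formula mass = 108.12 g/mol
n = 545 / 108.12 = 5.04 ≈ 5
Molecular formula = (C2H4O3S)×5 = C10H20O15S5

C10H20O15S5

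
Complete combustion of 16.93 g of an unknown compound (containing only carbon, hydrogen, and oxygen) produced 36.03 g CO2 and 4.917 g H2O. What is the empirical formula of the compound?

mol C = 36.03 / 44.01 = 0.8187; mass C = 0.8187 × 12.01 = 9.832 g
mol H = 2 × (4.917 / 18.02) = 0.5457; mass H = 0.5457 × 1.008 = 0.5501 g
mass O = 16.93 − (10.38) = 6.548 g → mol O = 0.4092
Divide by the smallest (0.4092 mol O): C 2.001, H 1.334, O 1.000
Multiply by 3: C 6.00, H 4.00, O 3.00 → C6H4O3

C6H4O3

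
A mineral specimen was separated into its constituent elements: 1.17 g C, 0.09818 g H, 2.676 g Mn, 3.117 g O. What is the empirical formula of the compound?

Moles — C: 1.17 / 12.01 = 0.09742 mol; H: 0.09818 / 1.008 = 0.0974 mol; Mn: 2.676 / 54.94 = 0.04871 mol; O: 3.117 / 16.00 = 0.1948 mol
Ratios (÷ 0.04871): C 2.000, H 2.000, Mn 1.000, O 4.000
→ C2H2MnO4

C2H2MnO4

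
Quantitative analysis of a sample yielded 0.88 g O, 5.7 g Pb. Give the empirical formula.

O2Pb

Moles — O: 0.88 / 16.00 = 0.055 mol; Pb: 5.7 / 207.2 = 0.02751 mol
Smallest is Pb at 0.02751 mol; normalising gives O 1.999, Pb 1.000
→ O2Pb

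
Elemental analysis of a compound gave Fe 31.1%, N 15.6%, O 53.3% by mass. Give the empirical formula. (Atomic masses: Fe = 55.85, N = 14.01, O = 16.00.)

Assume 100 g: 31.1 g Fe, 15.6 g N, 53.3 g O.
Moles — Fe: 31.1 / 55.85 = 0.5568 mol; N: 15.6 / 14.01 = 1.113 mol; O: 53.3 / 16.00 = 3.331 mol
Divide by the smallest (0.5568 mol Fe): Fe 1.000, N 2.000, O 5.982
≈ 1:2:6 → FeN2O6

FeN2O6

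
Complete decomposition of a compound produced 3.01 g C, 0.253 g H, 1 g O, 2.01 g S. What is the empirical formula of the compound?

C4H4OS

Moles — C: 3.01 / 12.01 = 0.2506 mol; H: 0.253 / 1.008 = 0.251 mol; O: 1 / 16.00 = 0.0625 mol; S: 2.01 / 32.07 = 0.06268 mol
Smallest is O at 0.0625 mol; normalising gives C 4.010, H 4.016, O 1.000, S 1.003
→ C4H4OS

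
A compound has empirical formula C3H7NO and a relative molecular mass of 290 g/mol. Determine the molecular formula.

Empirical-formula mass = 73.10 g/mol
n = 290 / 73.10 = 3.97 ≈ 4
Molecular formula = (C3H7NO)4 = C12H28N4O4

C12H28N4O4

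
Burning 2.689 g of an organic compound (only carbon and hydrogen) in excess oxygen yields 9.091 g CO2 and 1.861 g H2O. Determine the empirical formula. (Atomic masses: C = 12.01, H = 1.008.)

mol C = 9.091 / 44.01 = 0.2066; mass C = 0.2066 × 12.01 = 2.481 g
mol H = 2 × (1.861 / 18.02) = 0.2065; mass H = 0.2065 × 1.008 = 0.2082 g
Smallest is H at 0.2065 mol; normalising gives C 1.000, H 1.000
≈ 1:1 → CH

CH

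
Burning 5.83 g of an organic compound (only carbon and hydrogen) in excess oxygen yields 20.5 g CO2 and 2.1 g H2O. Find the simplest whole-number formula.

C2H

mol C = 20.5 / 44.01 = 0.4658; mass C = 0.4658 × 12.01 = 5.594 g
mol H = 2 × (2.1 / 18.02) = 0.2331; mass H = 0.2331 × 1.008 = 0.2349 g
Ratios (÷ 0.2331): C 1.999, H 1.000
≈ 2:1 → C2H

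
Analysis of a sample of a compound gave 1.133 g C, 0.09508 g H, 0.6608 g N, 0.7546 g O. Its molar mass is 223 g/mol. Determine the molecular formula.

Moles — C: 1.133 / 12.01 = 0.09434 mol; H: 0.09508 / 1.008 = 0.09433 mol; N: 0.6608 / 14.01 = 0.04717 mol; O: 0.7546 / 16.00 = 0.04716 mol
Smallest is O at 0.04716 mol; normalising gives C 2.000, H 2.000, N 1.000, O 1.000
→ C2H2NO
Empirical-formula mass = 56.05 g/mol
n = 223 / 56.05 = 3.98 ≈ 4
Molecular formula = (C2H2NO)×4 = C8H8N4O4

C8H8N4O4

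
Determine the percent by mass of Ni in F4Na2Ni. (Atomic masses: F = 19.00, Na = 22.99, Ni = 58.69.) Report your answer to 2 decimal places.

32.48%

Molar mass = 4(19.00) + 2(22.99) + 1(58.69) = 180.670 g/mol
Mass of Ni per mole = 1 × 58.69 = 58.690 g
% Ni = 58.690 / 180.670 × 100 = 32.48%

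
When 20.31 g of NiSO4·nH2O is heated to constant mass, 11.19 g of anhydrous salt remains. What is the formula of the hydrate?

Mass of water lost = 20.31 − 11.19 = 9.12 g → 9.12 / 18.02 = 0.5061 mol H2O
Molar mass of NiSO4 = 154.76 g/mol → mol NiSO4 = 11.19 / 154.76 = 0.07231
n = 0.5061 / 0.07231 = 7.00 ≈ 7 → NiSO4·7H2O

NiSO4·7H2O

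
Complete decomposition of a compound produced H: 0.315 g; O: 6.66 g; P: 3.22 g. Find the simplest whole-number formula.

H: 0.315 g ÷ 1.008 g/mol = 0.3125 mol
O: 6.66 g ÷ 16.00 g/mol = 0.4163 mol
P: 3.22 g ÷ 30.97 g/mol = 0.104 mol
Ratios (÷ 0.104): H 3.006, O 4.003, P 1.000
Ratio ≈ 3:4:1, so the empirical formula is H3O4P

H3O4P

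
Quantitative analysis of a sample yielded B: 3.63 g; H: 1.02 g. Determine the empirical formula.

BH3

Moles — B: 3.63 / 10.81 = 0.3358 mol; H: 1.02 / 1.008 = 1.012 mol
Smallest is B at 0.3358 mol; normalising gives B 1.000, H 3.013
Ratio ≈ 1:3, so the empirical formula is BH3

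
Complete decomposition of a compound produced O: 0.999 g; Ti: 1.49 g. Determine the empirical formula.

O2Ti

n(O) = 0.999/16.00 = 0.06244, n(Ti) = 1.49/47.87 = 0.03113
Smallest is Ti at 0.03113 mol; normalising gives O 2.006, Ti 1.000
≈ 2:1 → O2Ti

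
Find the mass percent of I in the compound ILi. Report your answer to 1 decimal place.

94.8%

Molar mass = 1(126.90) + 1(6.94) = 133.840 g/mol
Mass of I per mole = 1 × 126.90 = 126.900 g
% I = 126.900 / 133.840 × 100 = 94.8%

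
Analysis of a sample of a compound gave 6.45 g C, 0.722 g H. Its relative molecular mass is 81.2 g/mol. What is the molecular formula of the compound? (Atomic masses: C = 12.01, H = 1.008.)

C6H8

C: 6.45 g ÷ 12.01 g/mol = 0.5371 mol
H: 0.722 g ÷ 1.008 g/mol = 0.7163 mol
Smallest is C at 0.5371 mol; normalising gives C 1.000, H 1.334
Scaling by 3: C 3.00, H 4.00 → C3H4
Empirical-formula mass = 40.06 g/mol
n = 81.2 / 40.06 = 2.03 ≈ 2
Molecular formula = (C3H4)×2 = C6H8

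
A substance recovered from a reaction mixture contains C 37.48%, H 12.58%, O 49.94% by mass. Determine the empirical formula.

Assume 100 g: 37.48 g C, 12.58 g H, 49.94 g O.
C: 37.48 g ÷ 12.01 g/mol = 3.121 mol
H: 12.58 g ÷ 1.008 g/mol = 12.48 mol
O: 49.94 g ÷ 16.00 g/mol = 3.121 mol
Divide by the smallest (3.121 mol C): C 1.000, H 3.999, O 1.000
≈ 1:4:1 → CH4O

CH4O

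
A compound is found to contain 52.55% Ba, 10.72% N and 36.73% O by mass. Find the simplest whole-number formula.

Assume 100 g: 52.55 g Ba, 10.72 g N, 36.73 g O.
Ba: 52.55 g ÷ 137.33 g/mol = 0.3827 mol
N: 10.72 g ÷ 14.01 g/mol = 0.7652 mol
O: 36.73 g ÷ 16.00 g/mol = 2.296 mol
Smallest is Ba at 0.3827 mol; normalising gives Ba 1.000, N 2.000, O 5.999
Ratio ≈ 1:2:6, so the empirical formula is BaN2O6

BaN2O6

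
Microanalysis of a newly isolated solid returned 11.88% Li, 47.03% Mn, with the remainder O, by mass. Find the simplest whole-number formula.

Assume 100 g: 11.88 g Li, 47.03 g Mn, 41.09 g O.
Li: 11.88 g ÷ 6.94 g/mol = 1.712 mol
Mn: 47.03 g ÷ 54.94 g/mol = 0.856 mol
O: 41.09 g ÷ 16.00 g/mol = 2.568 mol
Smallest is Mn at 0.856 mol; normalising gives Li 2.000, Mn 1.000, O 3.000
Ratio ≈ 2:1:3, so the empirical formula is Li2MnO3

Li2MnO3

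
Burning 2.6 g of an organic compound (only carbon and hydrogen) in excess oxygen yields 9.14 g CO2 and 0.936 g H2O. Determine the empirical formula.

mol C = 9.14 / 44.01 = 0.2077; mass C = 0.2077 × 12.01 = 2.494 g
mol H = 2 × (0.936 / 18.02) = 0.1039; mass H = 0.1039 × 1.008 = 0.1047 g
Ratios (÷ 0.1039): C 1.999, H 1.000
Ratio ≈ 2:1, so the empirical formula is C2H

C2H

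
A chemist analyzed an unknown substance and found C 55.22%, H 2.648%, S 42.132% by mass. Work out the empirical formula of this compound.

C7H4S2

Assume 100 g: 55.22 g C, 2.648 g H, 42.132 g S.
n(C) = 55.22/12.01 = 4.598, n(H) = 2.648/1.008 = 2.627, n(S) = 42.132/32.07 = 1.314
Smallest is S at 1.314 mol; normalising gives C 3.500, H 2.000, S 1.000
Scaling by 2: C 7.00, H 4.00, S 2.00 → C7H4S2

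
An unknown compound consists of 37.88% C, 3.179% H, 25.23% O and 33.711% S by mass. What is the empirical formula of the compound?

C6H6O3S2

Assume 100 g: 37.88 g C, 3.179 g H, 25.23 g O, 33.711 g S.
C: 37.88 g ÷ 12.01 g/mol = 3.154 mol
H: 3.179 g ÷ 1.008 g/mol = 3.154 mol
O: 25.23 g ÷ 16.00 g/mol = 1.577 mol
S: 33.711 g ÷ 32.07 g/mol = 1.051 mol
Ratios (÷ 1.051): C 3.001, H 3.000, O 1.500, S 1.000
Scaling by 2: C 6.00, H 6.00, O 3.00, S 2.00 → C6H6O3S2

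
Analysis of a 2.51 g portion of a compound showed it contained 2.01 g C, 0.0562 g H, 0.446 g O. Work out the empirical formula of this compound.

C: 2.01 g ÷ 12.01 g/mol = 0.1674 mol
H: 0.0562 g ÷ 1.008 g/mol = 0.05575 mol
O: 0.446 g ÷ 16.00 g/mol = 0.02788 mol
Smallest is O at 0.02788 mol; normalising gives C 6.004, H 2.000, O 1.000
Ratio ≈ 6:2:1, so the empirical formula is C6H2O

C6H2O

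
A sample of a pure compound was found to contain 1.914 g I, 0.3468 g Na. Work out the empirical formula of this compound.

Moles — I: 1.914 / 126.90 = 0.01508 mol; Na: 0.3468 / 22.99 = 0.01508 mol
Divide by the smallest (0.01508 mol I): I 1.000, Na 1.000
Ratio ≈ 1:1, so the empirical formula is INa

INa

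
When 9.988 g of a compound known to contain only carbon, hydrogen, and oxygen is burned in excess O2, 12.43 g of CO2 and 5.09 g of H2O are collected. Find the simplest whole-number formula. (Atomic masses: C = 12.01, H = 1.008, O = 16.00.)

C3H6O4

mol C = 12.43 / 44.01 = 0.2824; mass C = 0.2824 × 12.01 = 3.392 g
mol H = 2 × (5.09 / 18.02) = 0.5649; mass H = 0.5649 × 1.008 = 0.5694 g
mass O = 9.988 − (3.962) = 6.026 g → mol O = 0.3767
Ratios (÷ 0.2824): C 1.000, H 2.000, O 1.334
Scaling by 3: C 3.00, H 6.00, O 4.00 → C3H6O4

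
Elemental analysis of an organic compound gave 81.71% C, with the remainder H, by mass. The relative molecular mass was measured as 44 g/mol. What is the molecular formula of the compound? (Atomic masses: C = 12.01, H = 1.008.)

C3H8

Assume 100 g: 81.71 g C, 18.29 g H.
Moles — C: 81.71 / 12.01 = 6.803 mol; H: 18.29 / 1.008 = 18.14 mol
Smallest is C at 6.803 mol; normalising gives C 1.000, H 2.667
Multiply by 3: C 3.00, H 8.00 → C3H8
Empirical-formula mass = 44.09 g/mol
n = 44 / 44.09 = 1.00 ≈ 1
Molecular formula = empirical formula = C3H8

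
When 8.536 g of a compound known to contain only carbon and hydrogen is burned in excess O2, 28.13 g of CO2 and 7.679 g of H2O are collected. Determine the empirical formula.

C3H4

mol C = 28.13 / 44.01 = 0.6392; mass C = 0.6392 × 12.01 = 7.676 g
mol H = 2 × (7.679 / 18.02) = 0.8523; mass H = 0.8523 × 1.008 = 0.8591 g
Smallest is C at 0.6392 mol; normalising gives C 1.000, H 1.333
×3: C 3.00, H 4.00 → C3H4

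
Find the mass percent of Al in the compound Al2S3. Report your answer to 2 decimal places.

35.93%

Molar mass = 2(26.98) + 3(32.07) = 150.170 g/mol
Mass of Al per mole = 2 × 26.98 = 53.960 g
% Al = 53.960 / 150.170 × 100 = 35.93%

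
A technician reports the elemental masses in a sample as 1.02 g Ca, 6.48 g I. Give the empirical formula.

CaI2

Ca: 1.02 g ÷ 40.08 g/mol = 0.02545 mol
I: 6.48 g ÷ 126.90 g/mol = 0.05106 mol
Smallest is Ca at 0.02545 mol; normalising gives Ca 1.000, I 2.007
≈ 1:2 → CaI2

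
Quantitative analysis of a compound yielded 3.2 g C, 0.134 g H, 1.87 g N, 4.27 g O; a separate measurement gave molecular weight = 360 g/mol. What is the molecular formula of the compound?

C: 3.2 g ÷ 12.01 g/mol = 0.2664 mol
H: 0.134 g ÷ 1.008 g/mol = 0.1329 mol
N: 1.87 g ÷ 14.01 g/mol = 0.1335 mol
O: 4.27 g ÷ 16.00 g/mol = 0.2669 mol
Divide by the smallest (0.1329 mol H): C 2.004, H 1.000, N 1.004, O 2.008
≈ 2:1:1:2 → C2HNO2
Empirical-formula mass = 71.04 g/mol
n = 360 / 71.04 = 5.07 ≈ 5
Molecular formula = (C2HNO2)×5 = C10H5N5O10

C10H5N5O10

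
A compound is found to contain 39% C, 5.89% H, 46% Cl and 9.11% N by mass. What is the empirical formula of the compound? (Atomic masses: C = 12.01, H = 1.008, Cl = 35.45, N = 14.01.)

Assume 100 g: 39 g C, 5.89 g H, 46 g Cl, 9.11 g N.
C: 39 g ÷ 12.01 g/mol = 3.247 mol
H: 5.89 g ÷ 1.008 g/mol = 5.843 mol
Cl: 46 g ÷ 35.45 g/mol = 1.298 mol
N: 9.11 g ÷ 14.01 g/mol = 0.6502 mol
Smallest is N at 0.6502 mol; normalising gives C 4.994, H 8.986, Cl 1.996, N 1.000
Ratio ≈ 5:9:2:1, so the empirical formula is C5H9Cl2N

C5H9Cl2N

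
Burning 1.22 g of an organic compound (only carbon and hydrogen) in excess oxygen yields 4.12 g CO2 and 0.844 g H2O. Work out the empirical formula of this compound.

mol C = 4.12 / 44.01 = 0.09362; mass C = 0.09362 × 12.01 = 1.124 g
mol H = 2 × (0.844 / 18.02) = 0.09367; mass H = 0.09367 × 1.008 = 0.09442 g
Divide by the smallest (0.09362 mol C): C 1.000, H 1.001
Ratio ≈ 1:1, so the empirical formula is CH

CH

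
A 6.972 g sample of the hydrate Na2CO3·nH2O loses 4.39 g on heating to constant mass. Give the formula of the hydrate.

Mass of anhydrous Na2CO3 = 6.972 − 4.39 = 2.582 g
mol H2O = 4.39 / 18.02 = 0.2436
Molar mass of Na2CO3 = 105.99 g/mol → mol Na2CO3 = 2.582 / 105.99 = 0.02436
n = 0.2436 / 0.02436 = 10.00 ≈ 10 → Na2CO3·10H2O

Na2CO3·10H2O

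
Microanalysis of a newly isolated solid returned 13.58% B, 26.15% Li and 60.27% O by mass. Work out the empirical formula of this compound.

Assume 100 g: 13.58 g B, 26.15 g Li, 60.27 g O.
n(B) = 13.58/10.81 = 1.256, n(Li) = 26.15/6.94 = 3.768, n(O) = 60.27/16.00 = 3.767
Divide by the smallest (1.256 mol B): B 1.000, Li 2.999, O 2.999
→ BLi3O3

BLi3O3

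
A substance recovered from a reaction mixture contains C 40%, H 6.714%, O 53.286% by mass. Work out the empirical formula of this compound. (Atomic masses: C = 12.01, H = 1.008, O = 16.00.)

CH2O

Assume 100 g: 40 g C, 6.714 g H, 53.286 g O.
Moles — C: 40 / 12.01 = 3.331 mol; H: 6.714 / 1.008 = 6.661 mol; O: 53.286 / 16.00 = 3.33 mol
Ratios (÷ 3.33): C 1.000, H 2.000, O 1.000
≈ 1:2:1 → CH2O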